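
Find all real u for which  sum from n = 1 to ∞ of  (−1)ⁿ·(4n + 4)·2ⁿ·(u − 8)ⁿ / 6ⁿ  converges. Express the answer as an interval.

By the ratio test, |a_{n+1}/a_n| = [(4(n+1) + 4)/(4n + 4)] · 2/6 → 1/3.
Thus R = 1/(1/3) = 3.
At u = 11: the n-th term does not approach 0; divergence by the term test.
Endpoint u = 5: the n-th term does not approach 0; divergence by the term test.

(5, 11)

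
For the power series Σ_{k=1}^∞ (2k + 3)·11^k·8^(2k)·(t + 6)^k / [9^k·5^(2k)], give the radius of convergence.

R = 225/704

By the ratio test, |a_{k+1}/a_k| = [(2(k+1) + 3)/(2k + 3)] · 11·64/(9·25) → 704/225.
The series converges when 704/225 · |t + 6| < 1, giving R = 225/704.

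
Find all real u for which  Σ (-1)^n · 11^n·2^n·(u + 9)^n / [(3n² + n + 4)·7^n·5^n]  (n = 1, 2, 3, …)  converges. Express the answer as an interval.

Ratio test: |a_{n+1}/a_n| = [(3n² + n + 4)/(3(n+1)² + (n+1) + 4)] · 11·2/(7·5) → 22/35 as n → ∞.
Thus R = 1/(22/35) = 35/22.
Check u = -163/22: absolute convergence follows by limit comparison with Σ 1/n².
At u = -233/22: the series is dominated by a constant times Σ 1/n², which converges (p = 2 > 1).

[-233/22, -163/22]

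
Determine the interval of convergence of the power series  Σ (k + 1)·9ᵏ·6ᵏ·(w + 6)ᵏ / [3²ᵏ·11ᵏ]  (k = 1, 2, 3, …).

Ratio test: |a_{k+1}/a_k| = [((k+1) + 1)/(k + 1)] · 9·6/(9·11) → 6/11 as k → ∞.
Thus R = 1/(6/11) = 11/6.
When w = -25/6, the terms do not tend to 0, so the series diverges.
Check w = -47/6: the terms have absolute value of order k, which does not tend to 0, so the series diverges by the divergence test.

(-47/6, -25/6)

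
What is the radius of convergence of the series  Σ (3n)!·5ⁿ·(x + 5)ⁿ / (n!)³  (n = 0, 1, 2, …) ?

R = 1/135

Apply the ratio test: |a_{n+1}| / |a_n| = (3n+1)·(3n+2)·(3n+3)/(n+1)³ · 5, which tends to 135 as n → ∞.
The series converges when 135 · |x + 5| < 1, giving R = 1/135.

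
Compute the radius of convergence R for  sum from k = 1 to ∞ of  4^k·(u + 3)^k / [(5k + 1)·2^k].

R = 1/2

Apply the ratio test: |a_{k+1}| / |a_k| = [(5k + 1)/(5(k+1) + 1)] · 4/2, which tends to 2 as k → ∞.
The series converges when 2 · |u + 3| < 1, giving R = 1/2.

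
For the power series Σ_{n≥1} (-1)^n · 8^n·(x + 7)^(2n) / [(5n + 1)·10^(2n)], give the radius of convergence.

R = 5√2/2

Apply the ratio test: |a_{n+1}| / |a_n| = [(5n + 1)/(5(n+1) + 1)] · 8/100, which tends to 2/25 as n → ∞.
Writing y = (x + 7)², the series in y has radius 25/2, so |x + 7| < √(25/2) and R = 5√2/2.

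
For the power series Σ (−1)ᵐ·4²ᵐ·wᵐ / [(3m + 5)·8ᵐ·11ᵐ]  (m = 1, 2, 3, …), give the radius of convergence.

R = 11/2

By the ratio test, |a_{m+1}/a_m| = [(3m + 5)/(3(m+1) + 5)] · 16/(8·11) → 2/11.
Thus R = 1/(2/11) = 11/2.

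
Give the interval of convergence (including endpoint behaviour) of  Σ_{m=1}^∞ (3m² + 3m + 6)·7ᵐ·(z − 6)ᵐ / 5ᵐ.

The ratio of consecutive coefficients is [(3(m+1)² + 3(m+1) + 6)/(3m² + 3m + 6)] · 7/5 → 7/5.
Convergence for |z − 6| · 7/5 < 1, i.e. |z − 6| < 5/7. So R = 5/7.
At z = 47/7: the terms have absolute value of order m², which does not tend to 0, so the series diverges by the divergence test.
Check z = 37/7: the terms have absolute value of order m², which does not tend to 0, so the series diverges by the divergence test.

(37/7, 47/7)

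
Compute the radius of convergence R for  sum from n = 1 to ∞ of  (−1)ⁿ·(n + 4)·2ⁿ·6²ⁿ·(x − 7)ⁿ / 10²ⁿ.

R = 25/18

Apply the ratio test: |a_{n+1}| / |a_n| = [((n+1) + 4)/(n + 4)] · 2·36/100, which tends to 18/25 as n → ∞.
Thus R = 1/(18/25) = 25/18.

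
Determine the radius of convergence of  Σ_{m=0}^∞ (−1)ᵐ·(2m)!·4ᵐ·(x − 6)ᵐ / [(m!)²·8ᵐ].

R = 1/2

By the ratio test, |a_{m+1}/a_m| = (2m+1)·(2m+2)/(m+1)² · 4/8 → 2.
Convergence for |x − 6| · 2 < 1, i.e. |x − 6| < 1/2. So R = 1/2.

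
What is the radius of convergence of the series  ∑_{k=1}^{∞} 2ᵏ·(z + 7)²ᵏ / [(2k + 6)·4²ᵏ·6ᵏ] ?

R = 4√3

The ratio of consecutive coefficients is [(2k + 6)/(2(k+1) + 6)] · 2/(16·6) → 1/48.
Successive powers of (z + 7) differ by 2, so the series converges when |z + 7|² · 1/48 < 1, i.e. |z + 7| < √(48). So R = 4√3.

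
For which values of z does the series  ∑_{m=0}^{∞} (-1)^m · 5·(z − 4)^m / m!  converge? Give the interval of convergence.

Ratio test: |a_{m+1}/a_m| = 5/5 · 1/(m+1) → 0 as m → ∞.
The limit is 0, so the series converges for all z; R = ∞.

(−∞, ∞)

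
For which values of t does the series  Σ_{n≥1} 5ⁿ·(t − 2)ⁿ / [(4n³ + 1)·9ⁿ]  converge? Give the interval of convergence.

[1/5, 19/5]

Apply the ratio test: |a_{n+1}| / |a_n| = [(4n³ + 1)/(4(n+1)³ + 1)] · 5/9, which tends to 5/9 as n → ∞.
Hence the series converges for |t − 2| < 1/(5/9) = 9/5, so the radius of convergence is 9/5.
Endpoint t = 19/5: the series is dominated by a constant times Σ 1/n³, which converges (p = 3 > 1).
Endpoint t = 1/5: absolute convergence follows by limit comparison with Σ 1/n³.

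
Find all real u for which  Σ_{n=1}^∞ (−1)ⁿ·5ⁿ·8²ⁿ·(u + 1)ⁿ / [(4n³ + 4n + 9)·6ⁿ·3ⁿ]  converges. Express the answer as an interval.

[-169/160, -151/160]

By the ratio test, |a_{n+1}/a_n| = [(4n³ + 4n + 9)/(4(n+1)³ + 4(n+1) + 9)] · 5·64/(6·3) → 160/9.
Hence the series converges for |u + 1| < 1/(160/9) = 9/160, so the radius of convergence is 9/160.
At u = -151/160: the series is dominated by a constant times Σ 1/n³, which converges (p = 3 > 1).
Check u = -169/160: the terms are on the order of 1/n³, so the series converges absolutely by comparison with the p-series (p = 3 > 1).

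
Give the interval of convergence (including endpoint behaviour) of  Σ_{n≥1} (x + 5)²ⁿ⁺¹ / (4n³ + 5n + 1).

Apply the ratio test: |a_{n+1}| / |a_n| = (4n³ + 5n + 1)/(4(n+1)³ + 5(n+1) + 1), which tends to 1 as n → ∞.
Writing y = (x + 5)², the series in y has radius 1, so |x + 5| < √(1) = 1 and R = 1.
Check x = -4: the terms are on the order of 1/n³, so the series converges absolutely by comparison with the p-series (p = 3 > 1).
When x = -6, absolute convergence follows by limit comparison with Σ 1/n³.

[-6, -4]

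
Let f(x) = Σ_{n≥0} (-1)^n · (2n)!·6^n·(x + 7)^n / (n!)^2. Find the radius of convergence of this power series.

Apply the ratio test: |a_{n+1}| / |a_n| = (2n+1)·(2n+2)/(n+1)² · 6, which tends to 24 as n → ∞.
The series converges when 24 · |x + 7| < 1, giving R = 1/24.

R = 1/24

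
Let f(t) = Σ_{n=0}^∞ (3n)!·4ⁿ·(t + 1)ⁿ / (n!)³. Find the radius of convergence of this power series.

Ratio test: |a_{n+1}/a_n| = (3n+1)·(3n+2)·(3n+3)/(n+1)³ · 4 → 108 as n → ∞.
Convergence for |t + 1| · 108 < 1, i.e. |t + 1| < 1/108. So R = 1/108.

R = 1/108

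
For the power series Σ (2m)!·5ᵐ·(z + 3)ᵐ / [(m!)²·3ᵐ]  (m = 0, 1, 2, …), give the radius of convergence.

R = 3/20

The ratio of consecutive coefficients is (2m+1)·(2m+2)/(m+1)² · 5/3 → 20/3.
Hence the series converges for |z + 3| < 1/(20/3) = 3/20, so the radius of convergence is 3/20.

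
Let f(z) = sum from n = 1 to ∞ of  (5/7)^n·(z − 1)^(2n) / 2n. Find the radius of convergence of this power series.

Ratio test: |a_{n+1}/a_n| = [2n/2(n+1)] · 5/7 → 5/7 as n → ∞.
Writing y = (z − 1)², the series in y has radius 7/5, so |z − 1| < √(7/5) and R = √35/5.

R = √35/5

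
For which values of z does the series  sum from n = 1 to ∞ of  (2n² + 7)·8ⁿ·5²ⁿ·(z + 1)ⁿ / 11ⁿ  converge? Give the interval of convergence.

(-211/200, -189/200)

By the ratio test, |a_{n+1}/a_n| = [(2(n+1)² + 7)/(2n² + 7)] · 8·25/11 → 200/11.
The series converges when 200/11 · |z + 1| < 1, giving R = 11/200.
At z = -189/200: the terms have absolute value of order n², which does not tend to 0, so the series diverges by the divergence test.
At z = -211/200: the terms do not tend to 0, so the series diverges.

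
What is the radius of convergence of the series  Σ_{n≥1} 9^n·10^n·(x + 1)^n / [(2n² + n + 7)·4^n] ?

R = 2/45

Apply the ratio test: |a_{n+1}| / |a_n| = [(2n² + n + 7)/(2(n+1)² + (n+1) + 7)] · 9·10/4, which tends to 45/2 as n → ∞.
Hence the series converges for |x + 1| < 1/(45/2) = 2/45, so the radius of convergence is 2/45.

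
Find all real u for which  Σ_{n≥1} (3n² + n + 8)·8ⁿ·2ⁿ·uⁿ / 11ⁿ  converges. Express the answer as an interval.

Apply the ratio test: |a_{n+1}| / |a_n| = [(3(n+1)² + (n+1) + 8)/(3n² + n + 8)] · 8·2/11, which tends to 16/11 as n → ∞.
The series converges when 16/11 · |u| < 1, giving R = 11/16.
At u = 11/16: the terms have absolute value of order n², which does not tend to 0, so the series diverges by the divergence test.
Check u = -11/16: the n-th term does not approach 0; divergence by the term test.

(-11/16, 11/16)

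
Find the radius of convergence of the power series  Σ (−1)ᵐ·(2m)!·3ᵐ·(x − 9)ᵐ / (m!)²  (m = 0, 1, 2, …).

R = 1/12

By the ratio test, |a_{m+1}/a_m| = (2m+1)·(2m+2)/(m+1)² · 3 → 12.
The series converges when 12 · |x − 9| < 1, giving R = 1/12.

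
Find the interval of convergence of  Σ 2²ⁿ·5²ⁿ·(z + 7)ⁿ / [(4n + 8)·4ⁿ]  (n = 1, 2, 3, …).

[-176/25, -174/25)

Apply the ratio test: |a_{n+1}| / |a_n| = [(4n + 8)/(4(n+1) + 8)] · 4·25/4, which tends to 25 as n → ∞.
Hence the series converges for |z + 7| < 1/(25) = 1/25, so the radius of convergence is 1/25.
Check z = -174/25: comparison with the harmonic series Σ 1/n shows the series diverges.
At z = -176/25: the terms alternate in sign and decrease monotonically to 0 in absolute value (size ~ c/n), so the alternating series test gives convergence.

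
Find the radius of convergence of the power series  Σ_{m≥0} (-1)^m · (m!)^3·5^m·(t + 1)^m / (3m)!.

R = 27/5

Ratio test: |a_{m+1}/a_m| = (m+1)³/[(3m+1)·(3m+2)·(3m+3)] · 5 → 5/27 as m → ∞.
Convergence for |t + 1| · 5/27 < 1, i.e. |t + 1| < 27/5. So R = 27/5.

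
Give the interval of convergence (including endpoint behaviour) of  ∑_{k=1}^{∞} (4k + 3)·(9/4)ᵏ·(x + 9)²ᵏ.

By the ratio test, |a_{k+1}/a_k| = [(4(k+1) + 3)/(4k + 3)] · 9/4 → 9/4.
Successive powers of (x + 9) differ by 2, so the series converges when |x + 9|² · 9/4 < 1, i.e. |x + 9| < √(4/9) = 2/3. So R = 2/3.
At x = -25/3: the terms have absolute value of order k, which does not tend to 0, so the series diverges by the divergence test.
At x = -29/3: the terms do not tend to 0, so the series diverges.

(-29/3, -25/3)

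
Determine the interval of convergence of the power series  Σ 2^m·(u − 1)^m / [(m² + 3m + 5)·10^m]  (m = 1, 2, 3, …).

[-4, 6]

Apply the ratio test: |a_{m+1}| / |a_m| = [(m² + 3m + 5)/((m+1)² + 3(m+1) + 5)] · 2/10, which tends to 1/5 as m → ∞.
Convergence for |u − 1| · 1/5 < 1, i.e. |u − 1| < 5. So R = 5.
Check u = 6: the series is dominated by a constant times Σ 1/m², which converges (p = 2 > 1).
When u = -4, the terms are on the order of 1/m², so the series converges absolutely by comparison with the p-series (p = 2 > 1).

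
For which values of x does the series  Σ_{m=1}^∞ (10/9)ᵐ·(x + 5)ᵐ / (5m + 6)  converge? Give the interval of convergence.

[-59/10, -41/10)

Apply the ratio test: |a_{m+1}| / |a_m| = [(5m + 6)/(5(m+1) + 6)] · 10/9, which tends to 10/9 as m → ∞.
Hence the series converges for |x + 5| < 1/(10/9) = 9/10, so the radius of convergence is 9/10.
Endpoint x = -41/10: the terms behave like c/m; limit comparison with the harmonic series gives divergence.
When x = -59/10, an alternating series whose terms decrease to 0 in absolute value, so it converges by the Leibniz criterion.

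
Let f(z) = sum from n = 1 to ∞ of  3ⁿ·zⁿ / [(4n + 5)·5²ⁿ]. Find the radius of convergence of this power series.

R = 25/3

By the ratio test, |a_{n+1}/a_n| = [(4n + 5)/(4(n+1) + 5)] · 3/25 → 3/25.
Hence the series converges for |z| < 1/(3/25) = 25/3, so the radius of convergence is 25/3.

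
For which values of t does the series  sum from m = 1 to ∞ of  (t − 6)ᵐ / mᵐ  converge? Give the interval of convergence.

(−∞, ∞)

Applying the root test, |a_m|^(1/m) = 1/m → 0.
Since the m-th root of |a_m| tends to 0, the series converges for all real t; R = ∞.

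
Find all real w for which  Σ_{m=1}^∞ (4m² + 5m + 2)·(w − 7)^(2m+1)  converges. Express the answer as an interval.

The ratio of consecutive coefficients is (4(m+1)² + 5(m+1) + 2)/(4m² + 5m + 2) → 1.
Successive powers of (w − 7) differ by 2, so the series converges when |w − 7|² · 1 < 1, i.e. |w − 7| < √(1) = 1. So R = 1.
When w = 8, the terms have absolute value of order m², which does not tend to 0, so the series diverges by the divergence test.
Check w = 6: the terms do not tend to 0, so the series diverges.

(6, 8)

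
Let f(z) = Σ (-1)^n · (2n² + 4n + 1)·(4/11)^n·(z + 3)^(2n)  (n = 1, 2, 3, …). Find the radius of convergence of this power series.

The ratio of consecutive coefficients is [(2(n+1)² + 4(n+1) + 1)/(2n² + 4n + 1)] · 4/11 → 4/11.
Successive powers of (z + 3) differ by 2, so the series converges when |z + 3|² · 4/11 < 1, i.e. |z + 3| < √(11/4). So R = √11/2.

R = √11/2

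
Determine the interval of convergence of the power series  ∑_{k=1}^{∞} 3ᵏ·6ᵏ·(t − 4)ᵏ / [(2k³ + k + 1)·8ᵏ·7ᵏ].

[8/9, 64/9]

The ratio of consecutive coefficients is [(2k³ + k + 1)/(2(k+1)³ + (k+1) + 1)] · 3·6/(8·7) → 9/28.
Convergence for |t − 4| · 9/28 < 1, i.e. |t − 4| < 28/9. So R = 28/9.
When t = 64/9, absolute convergence follows by limit comparison with Σ 1/k³.
At t = 8/9: the series is dominated by a constant times Σ 1/k³, which converges (p = 3 > 1).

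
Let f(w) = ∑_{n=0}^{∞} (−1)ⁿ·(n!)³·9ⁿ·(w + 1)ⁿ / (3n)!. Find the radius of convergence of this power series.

By the ratio test, |a_{n+1}/a_n| = (n+1)³/[(3n+1)·(3n+2)·(3n+3)] · 9 → 1/3.
The series converges when 1/3 · |w + 1| < 1, giving R = 3.

R = 3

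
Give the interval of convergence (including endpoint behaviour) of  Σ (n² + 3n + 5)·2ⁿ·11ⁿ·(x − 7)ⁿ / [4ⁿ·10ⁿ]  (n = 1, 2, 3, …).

The ratio of consecutive coefficients is [((n+1)² + 3(n+1) + 5)/(n² + 3n + 5)] · 2·11/(4·10) → 11/20.
The series converges when 11/20 · |x − 7| < 1, giving R = 20/11.
Check x = 97/11: the terms have absolute value of order n², which does not tend to 0, so the series diverges by the divergence test.
Endpoint x = 57/11: the n-th term does not approach 0; divergence by the term test.

(57/11, 97/11)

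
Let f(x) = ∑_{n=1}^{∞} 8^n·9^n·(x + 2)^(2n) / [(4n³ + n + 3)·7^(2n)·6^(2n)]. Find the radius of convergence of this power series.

R = 7√2/2

Apply the ratio test: |a_{n+1}| / |a_n| = [(4n³ + n + 3)/(4(n+1)³ + (n+1) + 3)] · 8·9/(49·36), which tends to 2/49 as n → ∞.
Writing y = (x + 2)², the series in y has radius 49/2, so |x + 2| < √(49/2) and R = 7√2/2.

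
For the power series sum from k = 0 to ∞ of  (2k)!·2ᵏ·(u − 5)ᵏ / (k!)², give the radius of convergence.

R = 1/8

Apply the ratio test: |a_{k+1}| / |a_k| = (2k+1)·(2k+2)/(k+1)² · 2, which tends to 8 as k → ∞.
Thus R = 1/(8) = 1/8.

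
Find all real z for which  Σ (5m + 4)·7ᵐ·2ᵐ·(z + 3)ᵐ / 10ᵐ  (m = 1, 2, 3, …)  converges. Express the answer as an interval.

(-26/7, -16/7)

The ratio of consecutive coefficients is [(5(m+1) + 4)/(5m + 4)] · 7·2/10 → 7/5.
The series converges when 7/5 · |z + 3| < 1, giving R = 5/7.
Endpoint z = -16/7: the m-th term does not approach 0; divergence by the term test.
Endpoint z = -26/7: the terms do not tend to 0, so the series diverges.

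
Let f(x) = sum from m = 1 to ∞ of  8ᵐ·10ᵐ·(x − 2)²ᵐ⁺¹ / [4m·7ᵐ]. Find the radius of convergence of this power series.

By the ratio test, |a_{m+1}/a_m| = [4m/4(m+1)] · 8·10/7 → 80/7.
Since the exponent of (x − 2) increases by 2 each term, convergence requires |x − 2|² < 7/80, hence R = √35/20.

R = √35/20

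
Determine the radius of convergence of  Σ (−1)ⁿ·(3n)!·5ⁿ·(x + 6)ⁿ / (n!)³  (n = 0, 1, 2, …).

R = 1/135

Apply the ratio test: |a_{n+1}| / |a_n| = (3n+1)·(3n+2)·(3n+3)/(n+1)³ · 5, which tends to 135 as n → ∞.
Convergence for |x + 6| · 135 < 1, i.e. |x + 6| < 1/135. So R = 1/135.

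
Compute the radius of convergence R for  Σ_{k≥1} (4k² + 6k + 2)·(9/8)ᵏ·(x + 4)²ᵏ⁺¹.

Apply the ratio test: |a_{k+1}| / |a_k| = [(4(k+1)² + 6(k+1) + 2)/(4k² + 6k + 2)] · 9/8, which tends to 9/8 as k → ∞.
Successive powers of (x + 4) differ by 2, so the series converges when |x + 4|² · 9/8 < 1, i.e. |x + 4| < √(8/9). So R = 2√2/3.

R = 2√2/3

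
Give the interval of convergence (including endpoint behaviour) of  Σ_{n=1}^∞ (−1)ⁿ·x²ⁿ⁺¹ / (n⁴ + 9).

[-1, 1]

Ratio test: |a_{n+1}/a_n| = (n⁴ + 9)/((n+1)⁴ + 9) → 1 as n → ∞.
Since the exponent of x increases by 2 each term, convergence requires |x|² < 1, hence R = 1.
Check x = 1: the terms are on the order of 1/n⁴, so the series converges absolutely by comparison with the p-series (p = 4 > 1).
At x = -1: the terms are on the order of 1/n⁴, so the series converges absolutely by comparison with the p-series (p = 4 > 1).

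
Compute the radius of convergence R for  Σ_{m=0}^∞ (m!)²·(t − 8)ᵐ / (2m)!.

Apply the ratio test: |a_{m+1}| / |a_m| = (m+1)²/[(2m+1)·(2m+2)], which tends to 1/4 as m → ∞.
Thus R = 1/(1/4) = 4.

R = 4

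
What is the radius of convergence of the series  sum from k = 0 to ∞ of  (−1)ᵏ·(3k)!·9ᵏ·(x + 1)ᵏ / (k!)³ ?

R = 1/243

By the ratio test, |a_{k+1}/a_k| = (3k+1)·(3k+2)·(3k+3)/(k+1)³ · 9 → 243.
Thus R = 1/(243) = 1/243.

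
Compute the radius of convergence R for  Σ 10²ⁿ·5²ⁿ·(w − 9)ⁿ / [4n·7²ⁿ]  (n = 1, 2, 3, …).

R = 49/2500

Apply the ratio test: |a_{n+1}| / |a_n| = [4n/4(n+1)] · 100·25/49, which tends to 2500/49 as n → ∞.
Hence the series converges for |w − 9| < 1/(2500/49) = 49/2500, so the radius of convergence is 49/2500.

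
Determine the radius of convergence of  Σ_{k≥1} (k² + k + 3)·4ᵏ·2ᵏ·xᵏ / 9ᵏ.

R = 9/8

Ratio test: |a_{k+1}/a_k| = [((k+1)² + (k+1) + 3)/(k² + k + 3)] · 4·2/9 → 8/9 as k → ∞.
Convergence for |x| · 8/9 < 1, i.e. |x| < 9/8. So R = 9/8.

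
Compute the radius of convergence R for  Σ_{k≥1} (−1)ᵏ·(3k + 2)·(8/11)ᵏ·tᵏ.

R = 11/8

The ratio of consecutive coefficients is [(3(k+1) + 2)/(3k + 2)] · 8/11 → 8/11.
Thus R = 1/(8/11) = 11/8.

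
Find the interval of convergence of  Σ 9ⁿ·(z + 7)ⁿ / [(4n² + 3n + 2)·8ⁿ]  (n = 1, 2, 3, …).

Ratio test: |a_{n+1}/a_n| = [(4n² + 3n + 2)/(4(n+1)² + 3(n+1) + 2)] · 9/8 → 9/8 as n → ∞.
Convergence for |z + 7| · 9/8 < 1, i.e. |z + 7| < 8/9. So R = 8/9.
When z = -55/9, the series is dominated by a constant times Σ 1/n², which converges (p = 2 > 1).
At z = -71/9: the series is dominated by a constant times Σ 1/n², which converges (p = 2 > 1).

[-71/9, -55/9]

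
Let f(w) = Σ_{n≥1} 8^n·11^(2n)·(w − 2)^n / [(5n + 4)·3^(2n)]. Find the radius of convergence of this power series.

R = 9/968

Apply the ratio test: |a_{n+1}| / |a_n| = [(5n + 4)/(5(n+1) + 4)] · 8·121/9, which tends to 968/9 as n → ∞.
Convergence for |w − 2| · 968/9 < 1, i.e. |w − 2| < 9/968. So R = 9/968.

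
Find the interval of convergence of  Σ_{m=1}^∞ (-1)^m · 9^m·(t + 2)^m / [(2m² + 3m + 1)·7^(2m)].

By the ratio test, |a_{m+1}/a_m| = [(2m² + 3m + 1)/(2(m+1)² + 3(m+1) + 1)] · 9/49 → 9/49.
The series converges when 9/49 · |t + 2| < 1, giving R = 49/9.
When t = 31/9, absolute convergence follows by limit comparison with Σ 1/m².
At t = -67/9: the series is dominated by a constant times Σ 1/m², which converges (p = 2 > 1).

[-67/9, 31/9]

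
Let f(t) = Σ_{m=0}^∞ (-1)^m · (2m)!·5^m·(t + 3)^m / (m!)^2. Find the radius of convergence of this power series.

R = 1/20

By the ratio test, |a_{m+1}/a_m| = (2m+1)·(2m+2)/(m+1)² · 5 → 20.
The series converges when 20 · |t + 3| < 1, giving R = 1/20.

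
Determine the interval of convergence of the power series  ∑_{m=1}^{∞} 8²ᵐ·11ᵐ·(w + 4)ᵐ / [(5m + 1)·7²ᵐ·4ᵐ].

By the ratio test, |a_{m+1}/a_m| = [(5m + 1)/(5(m+1) + 1)] · 64·11/(49·4) → 176/49.
Thus R = 1/(176/49) = 49/176.
Check w = -655/176: comparison with the harmonic series Σ 1/m shows the series diverges.
When w = -753/176, an alternating series whose terms decrease to 0 in absolute value, so it converges by the Leibniz criterion.

[-753/176, -655/176)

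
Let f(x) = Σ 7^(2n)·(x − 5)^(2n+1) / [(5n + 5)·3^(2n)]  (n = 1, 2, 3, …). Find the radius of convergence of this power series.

The ratio of consecutive coefficients is [(5n + 5)/(5(n+1) + 5)] · 49/9 → 49/9.
Since the exponent of (x − 5) increases by 2 each term, convergence requires |x − 5|² < 9/49, hence R = 3/7.

R = 3/7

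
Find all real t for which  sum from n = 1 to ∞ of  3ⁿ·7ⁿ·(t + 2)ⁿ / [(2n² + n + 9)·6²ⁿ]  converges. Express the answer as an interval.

The ratio of consecutive coefficients is [(2n² + n + 9)/(2(n+1)² + (n+1) + 9)] · 3·7/36 → 7/12.
Convergence for |t + 2| · 7/12 < 1, i.e. |t + 2| < 12/7. So R = 12/7.
Endpoint t = -2/7: the terms are on the order of 1/n², so the series converges absolutely by comparison with the p-series (p = 2 > 1).
When t = -26/7, absolute convergence follows by limit comparison with Σ 1/n².

[-26/7, -2/7]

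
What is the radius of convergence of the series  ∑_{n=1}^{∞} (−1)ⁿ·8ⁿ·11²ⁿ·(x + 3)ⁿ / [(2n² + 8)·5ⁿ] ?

R = 5/968

By the ratio test, |a_{n+1}/a_n| = [(2n² + 8)/(2(n+1)² + 8)] · 8·121/5 → 968/5.
Hence the series converges for |x + 3| < 1/(968/5) = 5/968, so the radius of convergence is 5/968.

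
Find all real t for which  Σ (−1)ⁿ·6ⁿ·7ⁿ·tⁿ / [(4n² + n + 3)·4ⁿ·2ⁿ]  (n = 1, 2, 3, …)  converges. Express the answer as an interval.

[-4/21, 4/21]

Apply the ratio test: |a_{n+1}| / |a_n| = [(4n² + n + 3)/(4(n+1)² + (n+1) + 3)] · 6·7/(4·2), which tends to 21/4 as n → ∞.
Thus R = 1/(21/4) = 4/21.
When t = 4/21, the series is dominated by a constant times Σ 1/n², which converges (p = 2 > 1).
At t = -4/21: the terms are on the order of 1/n², so the series converges absolutely by comparison with the p-series (p = 2 > 1).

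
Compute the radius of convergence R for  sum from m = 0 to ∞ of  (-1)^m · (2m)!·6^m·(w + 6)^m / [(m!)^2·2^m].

Apply the ratio test: |a_{m+1}| / |a_m| = (2m+1)·(2m+2)/(m+1)² · 6/2, which tends to 12 as m → ∞.
The series converges when 12 · |w + 6| < 1, giving R = 1/12.

R = 1/12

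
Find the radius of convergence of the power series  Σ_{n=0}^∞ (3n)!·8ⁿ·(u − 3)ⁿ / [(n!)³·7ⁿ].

R = 7/216

The ratio of consecutive coefficients is (3n+1)·(3n+2)·(3n+3)/(n+1)³ · 8/7 → 216/7.
Convergence for |u − 3| · 216/7 < 1, i.e. |u − 3| < 7/216. So R = 7/216.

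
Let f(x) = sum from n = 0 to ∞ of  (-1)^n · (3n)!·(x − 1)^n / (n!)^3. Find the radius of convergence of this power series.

By the ratio test, |a_{n+1}/a_n| = (3n+1)·(3n+2)·(3n+3)/(n+1)³ → 27.
The series converges when 27 · |x − 1| < 1, giving R = 1/27.

R = 1/27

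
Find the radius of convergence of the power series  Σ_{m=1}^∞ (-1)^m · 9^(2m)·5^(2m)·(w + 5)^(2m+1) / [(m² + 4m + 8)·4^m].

The ratio of consecutive coefficients is [(m² + 4m + 8)/((m+1)² + 4(m+1) + 8)] · 81·25/4 → 2025/4.
Successive powers of (w + 5) differ by 2, so the series converges when |w + 5|² · 2025/4 < 1, i.e. |w + 5| < √(4/2025) = 2/45. So R = 2/45.

R = 2/45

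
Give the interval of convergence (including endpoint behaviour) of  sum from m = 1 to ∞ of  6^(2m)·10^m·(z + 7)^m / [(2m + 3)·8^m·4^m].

[-319/45, -311/45)

Apply the ratio test: |a_{m+1}| / |a_m| = [(2m + 3)/(2(m+1) + 3)] · 36·10/(8·4), which tends to 45/4 as m → ∞.
Convergence for |z + 7| · 45/4 < 1, i.e. |z + 7| < 4/45. So R = 4/45.
When z = -311/45, the terms are asymptotic to a nonzero constant times 1/m, so the series diverges by limit comparison with Σ 1/m.
When z = -319/45, an alternating series whose terms decrease to 0 in absolute value, so it converges by the Leibniz criterion.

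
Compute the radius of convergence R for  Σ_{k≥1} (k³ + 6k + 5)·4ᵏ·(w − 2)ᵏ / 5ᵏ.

R = 5/4

Apply the ratio test: |a_{k+1}| / |a_k| = [((k+1)³ + 6(k+1) + 5)/(k³ + 6k + 5)] · 4/5, which tends to 4/5 as k → ∞.
Thus R = 1/(4/5) = 5/4.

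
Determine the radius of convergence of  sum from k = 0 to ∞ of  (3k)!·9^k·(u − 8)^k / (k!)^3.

R = 1/243

By the ratio test, |a_{k+1}/a_k| = (3k+1)·(3k+2)·(3k+3)/(k+1)³ · 9 → 243.
Thus R = 1/(243) = 1/243.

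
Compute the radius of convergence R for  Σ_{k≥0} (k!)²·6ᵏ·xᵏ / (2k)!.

R = 2/3

Apply the ratio test: |a_{k+1}| / |a_k| = (k+1)²/[(2k+1)·(2k+2)] · 6, which tends to 3/2 as k → ∞.
Hence the series converges for |x| < 1/(3/2) = 2/3, so the radius of convergence is 2/3.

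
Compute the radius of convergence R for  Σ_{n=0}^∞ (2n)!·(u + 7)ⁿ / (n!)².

Apply the ratio test: |a_{n+1}| / |a_n| = (2n+1)·(2n+2)/(n+1)², which tends to 4 as n → ∞.
The series converges when 4 · |u + 7| < 1, giving R = 1/4.

R = 1/4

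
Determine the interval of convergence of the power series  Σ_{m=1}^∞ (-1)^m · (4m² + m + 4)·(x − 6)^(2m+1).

Apply the ratio test: |a_{m+1}| / |a_m| = (4(m+1)² + (m+1) + 4)/(4m² + m + 4), which tends to 1 as m → ∞.
Since the exponent of (x − 6) increases by 2 each term, convergence requires |x − 6|² < 1, hence R = 1.
At x = 7: the terms do not tend to 0, so the series diverges.
At x = 5: the terms do not tend to 0, so the series diverges.

(5, 7)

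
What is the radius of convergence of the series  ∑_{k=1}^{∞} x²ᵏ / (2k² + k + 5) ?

R = 1

The ratio of consecutive coefficients is (2k² + k + 5)/(2(k+1)² + (k+1) + 5) → 1.
Successive powers of x differ by 2, so the series converges when |x|² · 1 < 1, i.e. |x| < √(1) = 1. So R = 1.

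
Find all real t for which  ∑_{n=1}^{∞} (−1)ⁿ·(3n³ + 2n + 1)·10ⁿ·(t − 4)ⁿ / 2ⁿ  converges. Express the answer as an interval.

By the ratio test, |a_{n+1}/a_n| = [(3(n+1)³ + 2(n+1) + 1)/(3n³ + 2n + 1)] · 10/2 → 5.
Convergence for |t − 4| · 5 < 1, i.e. |t − 4| < 1/5. So R = 1/5.
Endpoint t = 21/5: the n-th term does not approach 0; divergence by the term test.
Endpoint t = 19/5: the terms have absolute value of order n³, which does not tend to 0, so the series diverges by the divergence test.

(19/5, 21/5)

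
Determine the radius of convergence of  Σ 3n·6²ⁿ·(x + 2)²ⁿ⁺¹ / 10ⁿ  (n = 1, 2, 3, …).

R = √10/6

The ratio of consecutive coefficients is [3(n+1)/3n] · 36/10 → 18/5.
Since the exponent of (x + 2) increases by 2 each term, convergence requires |x + 2|² < 5/18, hence R = √10/6.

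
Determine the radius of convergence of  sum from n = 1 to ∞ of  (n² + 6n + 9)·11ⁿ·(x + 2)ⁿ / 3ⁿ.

The ratio of consecutive coefficients is [((n+1)² + 6(n+1) + 9)/(n² + 6n + 9)] · 11/3 → 11/3.
The series converges when 11/3 · |x + 2| < 1, giving R = 3/11.

R = 3/11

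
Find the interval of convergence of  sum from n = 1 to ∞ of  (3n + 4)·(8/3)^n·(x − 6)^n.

By the ratio test, |a_{n+1}/a_n| = [(3(n+1) + 4)/(3n + 4)] · 8/3 → 8/3.
The series converges when 8/3 · |x − 6| < 1, giving R = 3/8.
Endpoint x = 51/8: the n-th term does not approach 0; divergence by the term test.
When x = 45/8, the n-th term does not approach 0; divergence by the term test.

(45/8, 51/8)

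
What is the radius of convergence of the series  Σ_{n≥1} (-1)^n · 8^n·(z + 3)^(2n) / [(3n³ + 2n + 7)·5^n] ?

The ratio of consecutive coefficients is [(3n³ + 2n + 7)/(3(n+1)³ + 2(n+1) + 7)] · 8/5 → 8/5.
Since the exponent of (z + 3) increases by 2 each term, convergence requires |z + 3|² < 5/8, hence R = √10/4.

R = √10/4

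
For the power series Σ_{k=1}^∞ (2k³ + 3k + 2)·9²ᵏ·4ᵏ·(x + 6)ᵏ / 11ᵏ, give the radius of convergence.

R = 11/324

Ratio test: |a_{k+1}/a_k| = [(2(k+1)³ + 3(k+1) + 2)/(2k³ + 3k + 2)] · 81·4/11 → 324/11 as k → ∞.
The series converges when 324/11 · |x + 6| < 1, giving R = 11/324.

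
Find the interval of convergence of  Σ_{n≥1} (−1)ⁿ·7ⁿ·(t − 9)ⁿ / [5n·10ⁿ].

(53/7, 73/7]

Apply the ratio test: |a_{n+1}| / |a_n| = [5n/5(n+1)] · 7/10, which tends to 7/10 as n → ∞.
The series converges when 7/10 · |t − 9| < 1, giving R = 10/7.
When t = 73/7, the terms alternate in sign and decrease monotonically to 0 in absolute value (size ~ c/n), so the alternating series test gives convergence.
Check t = 53/7: comparison with the harmonic series Σ 1/n shows the series diverges.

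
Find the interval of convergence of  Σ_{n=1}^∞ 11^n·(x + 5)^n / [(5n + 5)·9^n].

[-64/11, -46/11)

The ratio of consecutive coefficients is [(5n + 5)/(5(n+1) + 5)] · 11/9 → 11/9.
Convergence for |x + 5| · 11/9 < 1, i.e. |x + 5| < 9/11. So R = 9/11.
Check x = -46/11: comparison with the harmonic series Σ 1/n shows the series diverges.
Endpoint x = -64/11: the terms alternate in sign and decrease monotonically to 0 in absolute value (size ~ c/n), so the alternating series test gives convergence.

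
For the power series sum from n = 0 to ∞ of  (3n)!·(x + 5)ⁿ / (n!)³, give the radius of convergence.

R = 1/27

Ratio test: |a_{n+1}/a_n| = (3n+1)·(3n+2)·(3n+3)/(n+1)³ → 27 as n → ∞.
Thus R = 1/(27) = 1/27.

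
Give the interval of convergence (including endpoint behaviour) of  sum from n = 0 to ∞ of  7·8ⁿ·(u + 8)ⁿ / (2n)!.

Ratio test: |a_{n+1}/a_n| = 7/7 · 8 · 1/[(2n+1)·(2n+2)] → 0 as n → ∞.
The ratio tends to 0 regardless of u, hence R = ∞.

(−∞, ∞)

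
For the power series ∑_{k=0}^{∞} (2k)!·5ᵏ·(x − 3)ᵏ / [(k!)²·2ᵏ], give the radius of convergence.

R = 1/10

Apply the ratio test: |a_{k+1}| / |a_k| = (2k+1)·(2k+2)/(k+1)² · 5/2, which tends to 10 as k → ∞.
Hence the series converges for |x − 3| < 1/(10) = 1/10, so the radius of convergence is 1/10.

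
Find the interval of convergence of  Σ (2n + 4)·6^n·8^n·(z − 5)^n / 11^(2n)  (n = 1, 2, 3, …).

Apply the ratio test: |a_{n+1}| / |a_n| = [(2(n+1) + 4)/(2n + 4)] · 6·8/121, which tends to 48/121 as n → ∞.
Thus R = 1/(48/121) = 121/48.
At z = 361/48: the terms do not tend to 0, so the series diverges.
Check z = 119/48: the terms have absolute value of order n, which does not tend to 0, so the series diverges by the divergence test.

(119/48, 361/48)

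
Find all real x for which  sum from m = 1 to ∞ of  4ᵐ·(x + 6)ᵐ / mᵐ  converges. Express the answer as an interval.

(−∞, ∞)

Applying the root test, |a_m|^(1/m) = 4/m → 0.
The limit is 0 for every x, so R = ∞.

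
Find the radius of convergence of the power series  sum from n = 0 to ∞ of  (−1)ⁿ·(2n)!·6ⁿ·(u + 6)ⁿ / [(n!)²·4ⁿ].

R = 1/6

The ratio of consecutive coefficients is (2n+1)·(2n+2)/(n+1)² · 6/4 → 6.
The series converges when 6 · |u + 6| < 1, giving R = 1/6.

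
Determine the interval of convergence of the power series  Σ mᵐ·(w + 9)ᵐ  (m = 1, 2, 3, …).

Applying the root test, |a_m|^(1/m) = m → ∞.
Since the m-th root of |a_m| is unbounded, the series converges only at w = -9; R = 0.

{-9}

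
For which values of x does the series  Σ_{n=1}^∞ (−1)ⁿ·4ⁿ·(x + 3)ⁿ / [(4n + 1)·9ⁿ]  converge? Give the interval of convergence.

(-21/4, -3/4]

The ratio of consecutive coefficients is [(4n + 1)/(4(n+1) + 1)] · 4/9 → 4/9.
Thus R = 1/(4/9) = 9/4.
At x = -3/4: the terms alternate in sign and decrease monotonically to 0 in absolute value (size ~ c/n), so the alternating series test gives convergence.
When x = -21/4, comparison with the harmonic series Σ 1/n shows the series diverges.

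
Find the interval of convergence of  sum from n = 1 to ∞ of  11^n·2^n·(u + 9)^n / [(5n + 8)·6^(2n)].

Ratio test: |a_{n+1}/a_n| = [(5n + 8)/(5(n+1) + 8)] · 11·2/36 → 11/18 as n → ∞.
Thus R = 1/(11/18) = 18/11.
When u = -81/11, the terms behave like c/n; limit comparison with the harmonic series gives divergence.
When u = -117/11, convergence follows from the alternating series test (terms decrease monotonically to 0).

[-117/11, -81/11)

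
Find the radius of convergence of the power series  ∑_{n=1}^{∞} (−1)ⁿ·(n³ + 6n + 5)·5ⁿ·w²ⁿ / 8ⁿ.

By the ratio test, |a_{n+1}/a_n| = [((n+1)³ + 6(n+1) + 5)/(n³ + 6n + 5)] · 5/8 → 5/8.
Successive powers of w differ by 2, so the series converges when |w|² · 5/8 < 1, i.e. |w| < √(8/5). So R = 2√10/5.

R = 2√10/5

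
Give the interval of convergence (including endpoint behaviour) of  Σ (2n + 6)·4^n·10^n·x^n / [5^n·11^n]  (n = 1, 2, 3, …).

Apply the ratio test: |a_{n+1}| / |a_n| = [(2(n+1) + 6)/(2n + 6)] · 4·10/(5·11), which tends to 8/11 as n → ∞.
Hence the series converges for |x| < 1/(8/11) = 11/8, so the radius of convergence is 11/8.
When x = 11/8, the n-th term does not approach 0; divergence by the term test.
When x = -11/8, the terms have absolute value of order n, which does not tend to 0, so the series diverges by the divergence test.

(-11/8, 11/8)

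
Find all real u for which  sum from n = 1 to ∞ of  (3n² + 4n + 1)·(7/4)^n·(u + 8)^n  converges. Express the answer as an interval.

(-60/7, -52/7)

By the ratio test, |a_{n+1}/a_n| = [(3(n+1)² + 4(n+1) + 1)/(3n² + 4n + 1)] · 7/4 → 7/4.
Convergence for |u + 8| · 7/4 < 1, i.e. |u + 8| < 4/7. So R = 4/7.
Endpoint u = -52/7: the terms do not tend to 0, so the series diverges.
Endpoint u = -60/7: the terms do not tend to 0, so the series diverges.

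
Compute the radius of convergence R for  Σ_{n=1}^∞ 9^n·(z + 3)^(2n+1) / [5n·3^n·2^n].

R = √6/3

Apply the ratio test: |a_{n+1}| / |a_n| = [5n/5(n+1)] · 9/(3·2), which tends to 3/2 as n → ∞.
Writing y = (z + 3)², the series in y has radius 2/3, so |z + 3| < √(2/3) and R = √6/3.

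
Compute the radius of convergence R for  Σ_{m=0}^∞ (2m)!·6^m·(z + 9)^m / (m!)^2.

R = 1/24

Apply the ratio test: |a_{m+1}| / |a_m| = (2m+1)·(2m+2)/(m+1)² · 6, which tends to 24 as m → ∞.
Thus R = 1/(24) = 1/24.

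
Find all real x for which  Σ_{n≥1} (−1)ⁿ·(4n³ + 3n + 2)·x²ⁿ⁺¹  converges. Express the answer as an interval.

(-1, 1)

Apply the ratio test: |a_{n+1}| / |a_n| = (4(n+1)³ + 3(n+1) + 2)/(4n³ + 3n + 2), which tends to 1 as n → ∞.
Successive powers of x differ by 2, so the series converges when |x|² · 1 < 1, i.e. |x| < √(1) = 1. So R = 1.
Check x = 1: the terms do not tend to 0, so the series diverges.
Endpoint x = -1: the n-th term does not approach 0; divergence by the term test.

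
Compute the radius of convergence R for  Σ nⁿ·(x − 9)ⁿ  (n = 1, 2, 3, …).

By the Cauchy root test, |a_n|^(1/n) = n → ∞.
The root grows without bound, so R = 0 (convergence only at x = 9).

R = 0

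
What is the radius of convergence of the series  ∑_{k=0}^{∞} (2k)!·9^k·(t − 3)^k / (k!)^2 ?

R = 1/36

The ratio of consecutive coefficients is (2k+1)·(2k+2)/(k+1)² · 9 → 36.
Thus R = 1/(36) = 1/36.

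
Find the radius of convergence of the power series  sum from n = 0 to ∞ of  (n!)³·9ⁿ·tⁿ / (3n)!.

By the ratio test, |a_{n+1}/a_n| = (n+1)³/[(3n+1)·(3n+2)·(3n+3)] · 9 → 1/3.
Thus R = 1/(1/3) = 3.

R = 3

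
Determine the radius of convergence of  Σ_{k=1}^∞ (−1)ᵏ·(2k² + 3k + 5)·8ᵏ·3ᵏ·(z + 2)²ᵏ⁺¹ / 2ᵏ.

Ratio test: |a_{k+1}/a_k| = [(2(k+1)² + 3(k+1) + 5)/(2k² + 3k + 5)] · 8·3/2 → 12 as k → ∞.
Since the exponent of (z + 2) increases by 2 each term, convergence requires |z + 2|² < 1/12, hence R = √3/6.

R = √3/6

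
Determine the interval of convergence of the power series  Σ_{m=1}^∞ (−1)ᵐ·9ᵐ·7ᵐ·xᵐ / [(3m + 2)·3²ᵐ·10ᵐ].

By the ratio test, |a_{m+1}/a_m| = [(3m + 2)/(3(m+1) + 2)] · 9·7/(9·10) → 7/10.
The series converges when 7/10 · |x| < 1, giving R = 10/7.
When x = 10/7, convergence follows from the alternating series test (terms decrease monotonically to 0).
Endpoint x = -10/7: the terms are asymptotic to a nonzero constant times 1/m, so the series diverges by limit comparison with Σ 1/m.

(-10/7, 10/7]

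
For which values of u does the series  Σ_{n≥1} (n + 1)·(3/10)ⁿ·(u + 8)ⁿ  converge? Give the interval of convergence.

(-34/3, -14/3)

Apply the ratio test: |a_{n+1}| / |a_n| = [((n+1) + 1)/(n + 1)] · 3/10, which tends to 3/10 as n → ∞.
Convergence for |u + 8| · 3/10 < 1, i.e. |u + 8| < 10/3. So R = 10/3.
Endpoint u = -14/3: the terms have absolute value of order n, which does not tend to 0, so the series diverges by the divergence test.
Endpoint u = -34/3: the terms have absolute value of order n, which does not tend to 0, so the series diverges by the divergence test.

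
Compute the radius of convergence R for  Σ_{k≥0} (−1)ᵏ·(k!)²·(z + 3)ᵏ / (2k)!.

Apply the ratio test: |a_{k+1}| / |a_k| = (k+1)²/[(2k+1)·(2k+2)], which tends to 1/4 as k → ∞.
Hence the series converges for |z + 3| < 1/(1/4) = 4, so the radius of convergence is 4.

R = 4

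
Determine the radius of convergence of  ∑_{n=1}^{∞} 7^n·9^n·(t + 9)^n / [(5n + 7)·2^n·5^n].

R = 10/63

Ratio test: |a_{n+1}/a_n| = [(5n + 7)/(5(n+1) + 7)] · 7·9/(2·5) → 63/10 as n → ∞.
Thus R = 1/(63/10) = 10/63.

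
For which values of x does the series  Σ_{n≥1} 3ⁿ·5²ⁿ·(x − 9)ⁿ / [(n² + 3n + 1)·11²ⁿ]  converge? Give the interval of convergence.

[554/75, 796/75]

By the ratio test, |a_{n+1}/a_n| = [(n² + 3n + 1)/((n+1)² + 3(n+1) + 1)] · 3·25/121 → 75/121.
Thus R = 1/(75/121) = 121/75.
When x = 796/75, absolute convergence follows by limit comparison with Σ 1/n².
At x = 554/75: the terms are on the order of 1/n², so the series converges absolutely by comparison with the p-series (p = 2 > 1).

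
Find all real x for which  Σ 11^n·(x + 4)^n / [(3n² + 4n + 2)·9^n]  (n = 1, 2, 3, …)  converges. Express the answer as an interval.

By the ratio test, |a_{n+1}/a_n| = [(3n² + 4n + 2)/(3(n+1)² + 4(n+1) + 2)] · 11/9 → 11/9.
Hence the series converges for |x + 4| < 1/(11/9) = 9/11, so the radius of convergence is 9/11.
At x = -35/11: the terms are on the order of 1/n², so the series converges absolutely by comparison with the p-series (p = 2 > 1).
Check x = -53/11: absolute convergence follows by limit comparison with Σ 1/n².

[-53/11, -35/11]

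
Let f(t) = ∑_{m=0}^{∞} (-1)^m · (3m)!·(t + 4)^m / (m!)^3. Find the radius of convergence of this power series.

R = 1/27

By the ratio test, |a_{m+1}/a_m| = (3m+1)·(3m+2)·(3m+3)/(m+1)³ → 27.
Hence the series converges for |t + 4| < 1/(27) = 1/27, so the radius of convergence is 1/27.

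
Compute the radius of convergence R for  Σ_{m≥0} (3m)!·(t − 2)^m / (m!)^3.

R = 1/27

Apply the ratio test: |a_{m+1}| / |a_m| = (3m+1)·(3m+2)·(3m+3)/(m+1)³, which tends to 27 as m → ∞.
Thus R = 1/(27) = 1/27.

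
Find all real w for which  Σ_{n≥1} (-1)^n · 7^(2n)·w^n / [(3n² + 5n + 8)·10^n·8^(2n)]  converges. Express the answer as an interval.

By the ratio test, |a_{n+1}/a_n| = [(3n² + 5n + 8)/(3(n+1)² + 5(n+1) + 8)] · 49/(10·64) → 49/640.
Convergence for |w| · 49/640 < 1, i.e. |w| < 640/49. So R = 640/49.
Check w = 640/49: the series is dominated by a constant times Σ 1/n², which converges (p = 2 > 1).
Endpoint w = -640/49: the series is dominated by a constant times Σ 1/n², which converges (p = 2 > 1).

[-640/49, 640/49]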